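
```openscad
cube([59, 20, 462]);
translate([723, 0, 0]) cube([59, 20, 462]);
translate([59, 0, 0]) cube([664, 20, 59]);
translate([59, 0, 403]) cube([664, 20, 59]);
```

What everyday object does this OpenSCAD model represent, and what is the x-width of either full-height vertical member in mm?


A picture frame. The border width is 59 mm.

Four thin pieces enclosing a rectangular opening — a picture frame. The two full-height stiles are 462 mm tall; the top rail sits at z = 403 and is 59 mm tall, so the border above the opening is 462 − 403 = 59 mm, matching the stile x-width.


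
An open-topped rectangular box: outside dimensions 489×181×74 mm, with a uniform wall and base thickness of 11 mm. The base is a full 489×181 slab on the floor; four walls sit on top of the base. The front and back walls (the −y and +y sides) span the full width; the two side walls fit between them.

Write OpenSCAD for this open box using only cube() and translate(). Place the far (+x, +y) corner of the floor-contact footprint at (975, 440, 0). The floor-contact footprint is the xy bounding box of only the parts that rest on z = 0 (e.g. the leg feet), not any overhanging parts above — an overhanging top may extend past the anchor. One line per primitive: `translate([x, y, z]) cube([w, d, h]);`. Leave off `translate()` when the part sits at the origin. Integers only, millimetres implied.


translate([486, 259, 0]) cube([489, 181, 11]);
translate([486, 259, 11]) cube([489, 11, 63]);
translate([486, 429, 11]) cube([489, 11, 63]);
translate([486, 270, 11]) cube([11, 159, 63]);
translate([964, 270, 11]) cube([11, 159, 63]);


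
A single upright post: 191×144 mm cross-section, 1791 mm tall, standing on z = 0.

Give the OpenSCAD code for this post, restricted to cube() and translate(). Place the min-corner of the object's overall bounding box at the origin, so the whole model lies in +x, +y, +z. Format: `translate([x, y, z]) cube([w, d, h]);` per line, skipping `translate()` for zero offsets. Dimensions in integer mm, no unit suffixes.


cube([191, 144, 1791]);


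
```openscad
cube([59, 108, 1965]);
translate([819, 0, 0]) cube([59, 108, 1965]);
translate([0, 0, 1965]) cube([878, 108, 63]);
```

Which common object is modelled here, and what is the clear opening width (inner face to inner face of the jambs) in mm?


A door frame. The clear opening width is 760 mm.

Two 1965 mm tall posts with a header on top — a door frame. The left jamb is 59 mm wide at x = 0; the right jamb starts at x = 819. The clear opening is 819 − 59 = 760 mm.


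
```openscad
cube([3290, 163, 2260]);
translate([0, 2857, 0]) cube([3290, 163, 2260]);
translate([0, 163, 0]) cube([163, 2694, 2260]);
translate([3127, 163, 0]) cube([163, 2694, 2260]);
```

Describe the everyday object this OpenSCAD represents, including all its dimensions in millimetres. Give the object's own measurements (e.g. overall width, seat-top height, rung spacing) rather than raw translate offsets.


The wall frame of a small rectangular building: four walls, each 2260 mm tall and 163 mm thick, enclosing a footprint 3290 mm (x) by 3020 mm (y) outside-to-outside, with no floor or roof. The front and back walls (the −y and +y sides) span the full width; the two side walls fit between them.


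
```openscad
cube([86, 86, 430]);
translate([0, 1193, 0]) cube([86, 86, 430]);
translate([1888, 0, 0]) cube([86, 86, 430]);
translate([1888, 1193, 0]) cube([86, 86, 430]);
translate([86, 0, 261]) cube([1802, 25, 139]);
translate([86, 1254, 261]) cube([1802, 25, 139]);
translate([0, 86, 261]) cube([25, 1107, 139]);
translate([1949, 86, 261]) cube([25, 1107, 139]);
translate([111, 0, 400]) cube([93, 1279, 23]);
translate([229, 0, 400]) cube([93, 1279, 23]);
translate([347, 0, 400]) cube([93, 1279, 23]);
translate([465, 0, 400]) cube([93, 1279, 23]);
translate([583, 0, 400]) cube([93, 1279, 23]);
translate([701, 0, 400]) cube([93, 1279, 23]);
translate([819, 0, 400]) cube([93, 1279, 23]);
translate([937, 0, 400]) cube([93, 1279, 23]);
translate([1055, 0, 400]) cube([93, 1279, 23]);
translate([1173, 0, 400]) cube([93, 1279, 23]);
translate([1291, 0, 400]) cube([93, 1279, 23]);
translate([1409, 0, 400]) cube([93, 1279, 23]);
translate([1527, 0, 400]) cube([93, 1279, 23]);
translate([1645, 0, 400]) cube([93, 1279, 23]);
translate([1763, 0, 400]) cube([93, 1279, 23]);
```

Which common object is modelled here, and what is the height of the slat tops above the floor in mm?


A bed frame. The slat-top height is 423 mm.

Four posts, four rails, and a row of slats — a bed frame. Slats sit on the rails at z = 261 + 139 = 400; with slat thickness 23, the top is 423 mm.


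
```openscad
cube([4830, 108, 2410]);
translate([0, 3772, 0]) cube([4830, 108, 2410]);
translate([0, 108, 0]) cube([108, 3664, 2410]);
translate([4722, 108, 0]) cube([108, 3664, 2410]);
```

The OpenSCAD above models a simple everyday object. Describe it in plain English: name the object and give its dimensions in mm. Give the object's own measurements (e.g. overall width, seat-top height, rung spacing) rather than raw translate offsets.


The wall frame of a small rectangular building: four walls, each 2410 mm tall and 108 mm thick, enclosing a footprint 4830 mm (x) by 3880 mm (y) outside-to-outside, with no floor or roof. The front and back walls (the −y and +y sides) span the full width; the two side walls fit between them.


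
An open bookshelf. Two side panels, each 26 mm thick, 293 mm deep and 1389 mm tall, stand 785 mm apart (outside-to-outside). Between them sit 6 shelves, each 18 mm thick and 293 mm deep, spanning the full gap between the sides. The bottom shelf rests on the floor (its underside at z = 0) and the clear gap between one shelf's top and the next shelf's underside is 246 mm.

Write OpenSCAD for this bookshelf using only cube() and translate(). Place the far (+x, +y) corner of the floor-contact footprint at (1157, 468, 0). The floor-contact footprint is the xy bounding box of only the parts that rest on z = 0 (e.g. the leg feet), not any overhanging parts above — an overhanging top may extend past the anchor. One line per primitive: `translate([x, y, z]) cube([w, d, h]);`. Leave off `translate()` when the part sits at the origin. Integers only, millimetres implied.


translate([372, 175, 0]) cube([26, 293, 1389]);
translate([1131, 175, 0]) cube([26, 293, 1389]);
translate([398, 175, 0]) cube([733, 293, 18]);
translate([398, 175, 264]) cube([733, 293, 18]);
translate([398, 175, 528]) cube([733, 293, 18]);
translate([398, 175, 792]) cube([733, 293, 18]);
translate([398, 175, 1056]) cube([733, 293, 18]);
translate([398, 175, 1320]) cube([733, 293, 18]);


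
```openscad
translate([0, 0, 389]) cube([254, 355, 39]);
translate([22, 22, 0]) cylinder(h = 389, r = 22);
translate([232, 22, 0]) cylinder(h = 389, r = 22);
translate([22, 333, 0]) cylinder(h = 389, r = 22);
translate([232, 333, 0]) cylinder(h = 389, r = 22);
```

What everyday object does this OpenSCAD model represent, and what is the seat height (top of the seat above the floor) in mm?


A stool. The seat height is 428 mm.

A 254×355×39 slab at z = 389 on four corner cylinders — a stool. The seat top is 389 + 39 = 428 mm.


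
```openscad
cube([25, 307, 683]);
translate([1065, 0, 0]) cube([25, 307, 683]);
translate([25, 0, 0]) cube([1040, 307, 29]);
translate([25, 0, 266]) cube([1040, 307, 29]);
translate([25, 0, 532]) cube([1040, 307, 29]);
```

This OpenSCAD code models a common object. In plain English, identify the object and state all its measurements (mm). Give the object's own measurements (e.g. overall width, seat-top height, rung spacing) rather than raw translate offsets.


An open bookshelf. Two side panels, each 25 mm thick, 307 mm deep and 683 mm tall, stand 1090 mm apart (outside-to-outside). Between them sit 3 shelves, each 29 mm thick and 307 mm deep, spanning the full gap between the sides. The bottom shelf rests on the floor (its underside at z = 0) and the clear gap between one shelf's top and the next shelf's underside is 237 mm.


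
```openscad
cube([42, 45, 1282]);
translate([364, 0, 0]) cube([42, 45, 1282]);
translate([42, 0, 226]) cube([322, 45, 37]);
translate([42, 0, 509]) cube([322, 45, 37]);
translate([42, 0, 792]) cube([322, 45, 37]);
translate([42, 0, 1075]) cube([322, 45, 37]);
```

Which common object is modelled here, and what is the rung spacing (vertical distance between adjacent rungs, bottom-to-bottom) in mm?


A ladder. The rung spacing is 283 mm.

Two tall 42×45 posts with 4 short bars between them — a ladder. Adjacent rungs sit at z = 226 and z = 509, so the spacing is 509 − 226 = 283 mm.


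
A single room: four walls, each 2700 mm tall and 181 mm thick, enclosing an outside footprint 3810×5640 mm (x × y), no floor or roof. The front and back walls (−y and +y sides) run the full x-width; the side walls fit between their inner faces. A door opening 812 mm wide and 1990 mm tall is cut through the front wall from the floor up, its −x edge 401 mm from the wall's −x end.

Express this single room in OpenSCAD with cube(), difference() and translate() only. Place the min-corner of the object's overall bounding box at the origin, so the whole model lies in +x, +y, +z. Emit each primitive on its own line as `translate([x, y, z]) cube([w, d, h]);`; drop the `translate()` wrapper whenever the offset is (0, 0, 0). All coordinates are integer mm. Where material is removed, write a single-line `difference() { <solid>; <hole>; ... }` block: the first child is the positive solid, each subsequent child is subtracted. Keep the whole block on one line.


difference() { cube([3810, 181, 2700]); translate([401, 0, 0]) cube([812, 181, 1990]); }
translate([0, 5459, 0]) cube([3810, 181, 2700]);
translate([0, 181, 0]) cube([181, 5278, 2700]);
translate([3629, 181, 0]) cube([181, 5278, 2700]);


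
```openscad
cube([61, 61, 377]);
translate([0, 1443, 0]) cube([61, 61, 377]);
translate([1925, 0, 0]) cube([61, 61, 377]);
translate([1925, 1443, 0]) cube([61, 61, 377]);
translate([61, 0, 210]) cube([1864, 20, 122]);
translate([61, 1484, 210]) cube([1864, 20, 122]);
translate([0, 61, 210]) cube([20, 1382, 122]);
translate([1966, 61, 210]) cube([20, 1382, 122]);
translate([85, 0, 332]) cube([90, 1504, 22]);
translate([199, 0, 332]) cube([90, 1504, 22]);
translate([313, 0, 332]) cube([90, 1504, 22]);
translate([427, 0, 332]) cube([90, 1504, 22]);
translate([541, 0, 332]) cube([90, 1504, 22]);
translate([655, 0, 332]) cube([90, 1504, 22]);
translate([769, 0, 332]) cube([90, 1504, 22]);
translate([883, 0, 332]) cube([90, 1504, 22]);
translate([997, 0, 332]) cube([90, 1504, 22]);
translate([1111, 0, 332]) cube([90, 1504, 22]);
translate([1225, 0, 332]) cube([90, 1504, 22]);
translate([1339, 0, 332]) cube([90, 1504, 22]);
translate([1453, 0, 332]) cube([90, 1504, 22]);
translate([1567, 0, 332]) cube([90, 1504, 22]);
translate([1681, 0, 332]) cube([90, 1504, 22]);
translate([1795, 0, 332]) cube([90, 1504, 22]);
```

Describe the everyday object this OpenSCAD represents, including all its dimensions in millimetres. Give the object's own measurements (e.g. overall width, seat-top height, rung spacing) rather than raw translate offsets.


A bed frame 1986 mm long (x) by 1504 mm wide (y). Four 61×61 mm corner posts, 377 mm tall, at the corners of the footprint. Four rails of 20 mm thickness and 122 mm height run between adjacent posts with their undersides at z = 210 mm, their outer faces flush with the outside of the frame (the two x-running rails run between the posts' inner faces; the two y-running rails run between the posts' inner faces). 16 slats, each 90 mm wide (x) and 22 mm thick, lie across the top of the two x-running rails, running the full 1504 mm width of the frame in y; along x they sit between the end posts with a 24 mm gap after the −x posts and between neighbouring slats, leaving 40 mm before the +x posts.


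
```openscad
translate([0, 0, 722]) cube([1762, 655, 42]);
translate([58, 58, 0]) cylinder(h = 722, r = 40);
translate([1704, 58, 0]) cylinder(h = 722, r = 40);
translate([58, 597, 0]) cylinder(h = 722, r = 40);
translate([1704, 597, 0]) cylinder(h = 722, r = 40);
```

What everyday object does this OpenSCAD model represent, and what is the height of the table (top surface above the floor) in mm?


A table. The table height is 764 mm.

A 1762×655×42 slab sits at z = 722 on four Ø80 mm round legs — a table. The top surface is at 722 + 42 = 764 mm.


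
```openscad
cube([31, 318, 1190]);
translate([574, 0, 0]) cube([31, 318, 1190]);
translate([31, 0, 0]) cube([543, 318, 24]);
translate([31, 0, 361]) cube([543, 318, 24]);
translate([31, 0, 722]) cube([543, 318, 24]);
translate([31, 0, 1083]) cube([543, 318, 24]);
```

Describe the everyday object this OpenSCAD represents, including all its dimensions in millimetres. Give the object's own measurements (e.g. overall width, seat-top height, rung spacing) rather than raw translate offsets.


An open bookshelf. Two side panels, each 31 mm thick, 318 mm deep and 1190 mm tall, stand 605 mm apart (outside-to-outside). Between them sit 4 shelves, each 24 mm thick and 318 mm deep, spanning the full gap between the sides. The bottom shelf rests on the floor (its underside at z = 0) and the clear gap between one shelf's top and the next shelf's underside is 337 mm.


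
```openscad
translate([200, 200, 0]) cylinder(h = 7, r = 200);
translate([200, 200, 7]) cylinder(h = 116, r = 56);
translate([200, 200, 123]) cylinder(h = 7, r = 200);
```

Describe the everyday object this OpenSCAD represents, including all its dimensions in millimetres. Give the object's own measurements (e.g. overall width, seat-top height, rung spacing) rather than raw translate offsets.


A spool: two coaxial disc flanges of radius 200 mm and thickness 7 mm, joined by a core cylinder of radius 56 mm and height 116 mm. The lower flange rests on z = 0 and the three cylinders share a vertical axis.


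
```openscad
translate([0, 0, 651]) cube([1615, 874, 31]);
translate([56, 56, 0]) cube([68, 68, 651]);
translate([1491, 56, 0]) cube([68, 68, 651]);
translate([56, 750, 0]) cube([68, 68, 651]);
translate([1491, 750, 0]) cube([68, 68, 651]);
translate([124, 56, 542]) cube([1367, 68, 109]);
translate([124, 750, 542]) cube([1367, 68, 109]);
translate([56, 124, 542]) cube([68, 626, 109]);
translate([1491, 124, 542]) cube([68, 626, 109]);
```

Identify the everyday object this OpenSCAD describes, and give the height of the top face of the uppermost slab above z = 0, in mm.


A table. The table height is 682 mm.

A 1615×874×31 slab sits at z = 651 on four 68 mm square posts — a table. The top surface is at 651 + 31 = 682 mm.


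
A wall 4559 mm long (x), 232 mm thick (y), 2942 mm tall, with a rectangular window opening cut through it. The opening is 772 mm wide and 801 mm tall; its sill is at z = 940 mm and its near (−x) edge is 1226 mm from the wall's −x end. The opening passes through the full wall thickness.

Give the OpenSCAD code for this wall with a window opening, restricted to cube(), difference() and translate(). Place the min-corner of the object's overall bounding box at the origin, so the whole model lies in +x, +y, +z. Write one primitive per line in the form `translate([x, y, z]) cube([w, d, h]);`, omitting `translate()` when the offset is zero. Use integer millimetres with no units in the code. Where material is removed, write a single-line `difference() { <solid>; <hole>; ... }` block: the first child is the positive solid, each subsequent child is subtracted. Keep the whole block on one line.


difference() { cube([4559, 232, 2942]); translate([1226, 0, 940]) cube([772, 232, 801]); }


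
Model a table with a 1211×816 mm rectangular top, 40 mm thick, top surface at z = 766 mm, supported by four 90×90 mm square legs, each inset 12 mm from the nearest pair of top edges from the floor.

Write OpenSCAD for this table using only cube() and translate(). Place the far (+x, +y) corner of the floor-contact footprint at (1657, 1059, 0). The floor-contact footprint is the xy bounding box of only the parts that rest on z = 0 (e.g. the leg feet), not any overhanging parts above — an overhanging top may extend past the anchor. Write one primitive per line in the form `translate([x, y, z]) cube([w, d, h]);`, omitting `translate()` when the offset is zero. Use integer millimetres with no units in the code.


// leg_h = 766 - 40 = 726
translate([458, 255, 726]) cube([1211, 816, 40]);
translate([470, 267, 0]) cube([90, 90, 726]);
translate([1567, 267, 0]) cube([90, 90, 726]);
translate([470, 969, 0]) cube([90, 90, 726]);
translate([1567, 969, 0]) cube([90, 90, 726]);


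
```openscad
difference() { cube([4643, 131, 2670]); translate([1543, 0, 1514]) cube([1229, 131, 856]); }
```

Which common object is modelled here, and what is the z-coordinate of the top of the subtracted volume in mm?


A wall with a window opening. The window head height is 2370 mm.

A wall with a rectangular opening subtracted — a window. Sill at z = 1514, opening 856 mm tall, so the head is at 1514 + 856 = 2370 mm.


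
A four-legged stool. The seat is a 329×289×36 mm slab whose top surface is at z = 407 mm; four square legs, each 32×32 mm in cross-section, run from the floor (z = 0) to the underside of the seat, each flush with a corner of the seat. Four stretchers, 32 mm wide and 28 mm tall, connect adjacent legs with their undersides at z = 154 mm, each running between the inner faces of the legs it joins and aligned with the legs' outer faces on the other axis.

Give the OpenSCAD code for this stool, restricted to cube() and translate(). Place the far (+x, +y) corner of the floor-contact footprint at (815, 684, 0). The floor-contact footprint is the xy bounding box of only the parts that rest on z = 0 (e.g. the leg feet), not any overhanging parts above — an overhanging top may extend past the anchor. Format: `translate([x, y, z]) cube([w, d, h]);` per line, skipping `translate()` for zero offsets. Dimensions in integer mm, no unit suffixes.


// leg_h = 407 - 36 = 371
// stretcher span = 329 - 2*32 = 265
translate([486, 395, 371]) cube([329, 289, 36]);
translate([486, 395, 0]) cube([32, 32, 371]);
translate([783, 395, 0]) cube([32, 32, 371]);
translate([486, 652, 0]) cube([32, 32, 371]);
translate([783, 652, 0]) cube([32, 32, 371]);
translate([518, 395, 154]) cube([265, 32, 28]);
translate([518, 652, 154]) cube([265, 32, 28]);
translate([486, 427, 154]) cube([32, 225, 28]);
translate([783, 427, 154]) cube([32, 225, 28]);


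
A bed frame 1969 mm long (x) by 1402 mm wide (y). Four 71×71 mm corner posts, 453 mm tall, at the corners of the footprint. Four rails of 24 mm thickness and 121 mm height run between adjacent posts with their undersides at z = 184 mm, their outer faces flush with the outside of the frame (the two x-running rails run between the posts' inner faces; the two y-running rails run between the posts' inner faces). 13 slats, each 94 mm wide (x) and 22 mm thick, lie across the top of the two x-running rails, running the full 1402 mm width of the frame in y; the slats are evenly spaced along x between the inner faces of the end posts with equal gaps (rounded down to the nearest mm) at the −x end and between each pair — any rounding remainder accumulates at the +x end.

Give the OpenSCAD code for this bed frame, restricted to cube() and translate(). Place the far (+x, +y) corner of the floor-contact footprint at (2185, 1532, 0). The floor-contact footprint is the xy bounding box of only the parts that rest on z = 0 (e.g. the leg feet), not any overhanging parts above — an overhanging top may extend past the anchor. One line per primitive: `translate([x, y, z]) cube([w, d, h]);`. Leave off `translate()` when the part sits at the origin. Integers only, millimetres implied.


// slat z = rail_z + rail_h = 184 + 121 = 305
// slat gap = ⌊(1827 − 13·94) / 14⌋ = 43
translate([216, 130, 0]) cube([71, 71, 453]);
translate([216, 1461, 0]) cube([71, 71, 453]);
translate([2114, 130, 0]) cube([71, 71, 453]);
translate([2114, 1461, 0]) cube([71, 71, 453]);
translate([287, 130, 184]) cube([1827, 24, 121]);
translate([287, 1508, 184]) cube([1827, 24, 121]);
translate([216, 201, 184]) cube([24, 1260, 121]);
translate([2161, 201, 184]) cube([24, 1260, 121]);
translate([330, 130, 305]) cube([94, 1402, 22]);
translate([467, 130, 305]) cube([94, 1402, 22]);
translate([604, 130, 305]) cube([94, 1402, 22]);
translate([741, 130, 305]) cube([94, 1402, 22]);
translate([878, 130, 305]) cube([94, 1402, 22]);
translate([1015, 130, 305]) cube([94, 1402, 22]);
translate([1152, 130, 305]) cube([94, 1402, 22]);
translate([1289, 130, 305]) cube([94, 1402, 22]);
translate([1426, 130, 305]) cube([94, 1402, 22]);
translate([1563, 130, 305]) cube([94, 1402, 22]);
translate([1700, 130, 305]) cube([94, 1402, 22]);
translate([1837, 130, 305]) cube([94, 1402, 22]);
translate([1974, 130, 305]) cube([94, 1402, 22]);


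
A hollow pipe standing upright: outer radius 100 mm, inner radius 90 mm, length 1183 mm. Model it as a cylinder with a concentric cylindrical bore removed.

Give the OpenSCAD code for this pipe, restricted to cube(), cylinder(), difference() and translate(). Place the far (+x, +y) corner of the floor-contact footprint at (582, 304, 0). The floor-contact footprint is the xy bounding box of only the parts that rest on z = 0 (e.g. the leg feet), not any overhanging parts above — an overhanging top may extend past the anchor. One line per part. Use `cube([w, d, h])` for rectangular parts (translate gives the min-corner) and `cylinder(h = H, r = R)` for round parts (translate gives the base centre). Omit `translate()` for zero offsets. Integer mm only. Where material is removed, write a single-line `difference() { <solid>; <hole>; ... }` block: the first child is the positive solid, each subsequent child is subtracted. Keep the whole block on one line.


difference() { translate([482, 204, 0]) cylinder(h = 1183, r = 100); translate([482, 204, 0]) cylinder(h = 1183, r = 90); }


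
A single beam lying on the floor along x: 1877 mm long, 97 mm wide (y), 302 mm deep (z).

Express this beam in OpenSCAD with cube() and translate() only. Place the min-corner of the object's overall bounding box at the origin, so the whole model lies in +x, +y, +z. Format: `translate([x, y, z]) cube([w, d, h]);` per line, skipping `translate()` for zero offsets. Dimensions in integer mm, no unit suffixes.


cube([1877, 97, 302]);


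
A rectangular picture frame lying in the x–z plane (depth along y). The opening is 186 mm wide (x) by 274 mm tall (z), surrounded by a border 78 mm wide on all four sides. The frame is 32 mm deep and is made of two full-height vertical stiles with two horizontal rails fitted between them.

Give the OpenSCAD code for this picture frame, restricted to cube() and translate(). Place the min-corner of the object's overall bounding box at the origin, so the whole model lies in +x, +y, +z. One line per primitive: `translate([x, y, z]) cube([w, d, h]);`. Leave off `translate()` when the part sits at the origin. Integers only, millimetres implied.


cube([78, 32, 430]);
translate([264, 0, 0]) cube([78, 32, 430]);
translate([78, 0, 0]) cube([186, 32, 78]);
translate([78, 0, 352]) cube([186, 32, 78]);


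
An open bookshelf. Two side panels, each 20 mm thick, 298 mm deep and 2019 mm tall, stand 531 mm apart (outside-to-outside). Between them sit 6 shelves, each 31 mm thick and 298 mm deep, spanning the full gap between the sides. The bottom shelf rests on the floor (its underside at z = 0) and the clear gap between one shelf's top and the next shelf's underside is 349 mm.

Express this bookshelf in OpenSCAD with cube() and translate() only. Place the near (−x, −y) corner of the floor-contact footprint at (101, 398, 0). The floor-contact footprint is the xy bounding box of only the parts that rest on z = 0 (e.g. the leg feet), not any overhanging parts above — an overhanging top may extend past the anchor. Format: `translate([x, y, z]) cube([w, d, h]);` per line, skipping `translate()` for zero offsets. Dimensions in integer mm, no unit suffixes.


translate([101, 398, 0]) cube([20, 298, 2019]);
translate([612, 398, 0]) cube([20, 298, 2019]);
translate([121, 398, 0]) cube([491, 298, 31]);
translate([121, 398, 380]) cube([491, 298, 31]);
translate([121, 398, 760]) cube([491, 298, 31]);
translate([121, 398, 1140]) cube([491, 298, 31]);
translate([121, 398, 1520]) cube([491, 298, 31]);
translate([121, 398, 1900]) cube([491, 298, 31]);


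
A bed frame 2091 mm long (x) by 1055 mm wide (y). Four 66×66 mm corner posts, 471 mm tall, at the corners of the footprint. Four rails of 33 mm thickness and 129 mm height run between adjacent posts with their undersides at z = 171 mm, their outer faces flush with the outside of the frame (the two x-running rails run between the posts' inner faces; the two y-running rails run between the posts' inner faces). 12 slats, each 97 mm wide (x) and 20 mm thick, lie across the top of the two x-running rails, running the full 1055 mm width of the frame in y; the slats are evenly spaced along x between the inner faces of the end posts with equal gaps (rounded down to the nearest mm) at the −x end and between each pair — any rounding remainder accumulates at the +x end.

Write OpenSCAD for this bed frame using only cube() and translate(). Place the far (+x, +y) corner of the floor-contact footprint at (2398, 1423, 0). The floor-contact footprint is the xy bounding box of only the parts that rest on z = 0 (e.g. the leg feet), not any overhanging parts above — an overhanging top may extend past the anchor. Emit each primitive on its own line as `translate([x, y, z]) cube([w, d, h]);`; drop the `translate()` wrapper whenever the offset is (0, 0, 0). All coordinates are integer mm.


translate([307, 368, 0]) cube([66, 66, 471]);
translate([307, 1357, 0]) cube([66, 66, 471]);
translate([2332, 368, 0]) cube([66, 66, 471]);
translate([2332, 1357, 0]) cube([66, 66, 471]);
translate([373, 368, 171]) cube([1959, 33, 129]);
translate([373, 1390, 171]) cube([1959, 33, 129]);
translate([307, 434, 171]) cube([33, 923, 129]);
translate([2365, 434, 171]) cube([33, 923, 129]);
translate([434, 368, 300]) cube([97, 1055, 20]);
translate([592, 368, 300]) cube([97, 1055, 20]);
translate([750, 368, 300]) cube([97, 1055, 20]);
translate([908, 368, 300]) cube([97, 1055, 20]);
translate([1066, 368, 300]) cube([97, 1055, 20]);
translate([1224, 368, 300]) cube([97, 1055, 20]);
translate([1382, 368, 300]) cube([97, 1055, 20]);
translate([1540, 368, 300]) cube([97, 1055, 20]);
translate([1698, 368, 300]) cube([97, 1055, 20]);
translate([1856, 368, 300]) cube([97, 1055, 20]);
translate([2014, 368, 300]) cube([97, 1055, 20]);
translate([2172, 368, 300]) cube([97, 1055, 20]);


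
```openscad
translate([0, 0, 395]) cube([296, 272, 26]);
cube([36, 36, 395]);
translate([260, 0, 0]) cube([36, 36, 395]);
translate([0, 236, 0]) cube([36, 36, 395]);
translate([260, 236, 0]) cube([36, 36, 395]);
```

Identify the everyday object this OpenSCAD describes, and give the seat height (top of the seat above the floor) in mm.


A stool. The seat height is 421 mm.

A 296×272×26 slab at z = 395 on four corner posts — a stool. The seat top is 395 + 26 = 421 mm.


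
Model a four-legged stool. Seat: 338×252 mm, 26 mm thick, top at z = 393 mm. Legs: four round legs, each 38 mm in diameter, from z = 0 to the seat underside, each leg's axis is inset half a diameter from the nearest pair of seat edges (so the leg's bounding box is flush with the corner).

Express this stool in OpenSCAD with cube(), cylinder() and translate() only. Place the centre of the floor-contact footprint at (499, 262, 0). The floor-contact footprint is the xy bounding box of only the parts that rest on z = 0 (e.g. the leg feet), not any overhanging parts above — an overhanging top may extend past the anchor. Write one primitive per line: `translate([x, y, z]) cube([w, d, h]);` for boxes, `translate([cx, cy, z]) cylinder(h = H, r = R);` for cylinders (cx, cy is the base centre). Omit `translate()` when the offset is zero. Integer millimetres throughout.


// leg_h = 393 - 26 = 367
translate([330, 136, 367]) cube([338, 252, 26]);
translate([349, 155, 0]) cylinder(h = 367, r = 19);
translate([649, 155, 0]) cylinder(h = 367, r = 19);
translate([349, 369, 0]) cylinder(h = 367, r = 19);
translate([649, 369, 0]) cylinder(h = 367, r = 19);


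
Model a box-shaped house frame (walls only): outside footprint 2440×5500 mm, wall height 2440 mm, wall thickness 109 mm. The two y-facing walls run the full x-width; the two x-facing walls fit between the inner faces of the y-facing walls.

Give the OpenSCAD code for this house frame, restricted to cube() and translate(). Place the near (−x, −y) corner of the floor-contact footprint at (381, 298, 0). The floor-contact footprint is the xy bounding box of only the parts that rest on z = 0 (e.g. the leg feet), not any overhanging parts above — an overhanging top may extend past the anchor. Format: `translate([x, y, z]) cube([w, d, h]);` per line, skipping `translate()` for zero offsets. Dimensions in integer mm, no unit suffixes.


translate([381, 298, 0]) cube([2440, 109, 2440]);
translate([381, 5689, 0]) cube([2440, 109, 2440]);
translate([381, 407, 0]) cube([109, 5282, 2440]);
translate([2712, 407, 0]) cube([109, 5282, 2440]);


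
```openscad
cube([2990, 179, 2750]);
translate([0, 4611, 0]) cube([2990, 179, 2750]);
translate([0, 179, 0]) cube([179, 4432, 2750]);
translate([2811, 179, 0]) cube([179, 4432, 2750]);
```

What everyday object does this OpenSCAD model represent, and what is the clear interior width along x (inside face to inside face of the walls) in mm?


A house (or room) frame. The interior width is 2632 mm.

Four 2750 mm walls enclosing a rectangle with no floor or roof — a room or house frame. Outside width is 2990 mm and wall thickness is 179 mm, so the interior width is 2990 − 2 × 179 = 2632 mm.


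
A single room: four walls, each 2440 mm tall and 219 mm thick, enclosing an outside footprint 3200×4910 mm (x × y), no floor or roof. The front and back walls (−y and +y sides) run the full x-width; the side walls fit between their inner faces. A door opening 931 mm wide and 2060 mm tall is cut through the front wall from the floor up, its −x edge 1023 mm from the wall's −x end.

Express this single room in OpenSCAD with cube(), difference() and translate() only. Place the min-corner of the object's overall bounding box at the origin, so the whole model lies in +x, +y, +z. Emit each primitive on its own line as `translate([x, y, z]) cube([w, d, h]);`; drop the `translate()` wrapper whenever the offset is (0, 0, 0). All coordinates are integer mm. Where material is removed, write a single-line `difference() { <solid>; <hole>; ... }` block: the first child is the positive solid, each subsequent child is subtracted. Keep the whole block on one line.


difference() { cube([3200, 219, 2440]); translate([1023, 0, 0]) cube([931, 219, 2060]); }
translate([0, 4691, 0]) cube([3200, 219, 2440]);
translate([0, 219, 0]) cube([219, 4472, 2440]);
translate([2981, 219, 0]) cube([219, 4472, 2440]);


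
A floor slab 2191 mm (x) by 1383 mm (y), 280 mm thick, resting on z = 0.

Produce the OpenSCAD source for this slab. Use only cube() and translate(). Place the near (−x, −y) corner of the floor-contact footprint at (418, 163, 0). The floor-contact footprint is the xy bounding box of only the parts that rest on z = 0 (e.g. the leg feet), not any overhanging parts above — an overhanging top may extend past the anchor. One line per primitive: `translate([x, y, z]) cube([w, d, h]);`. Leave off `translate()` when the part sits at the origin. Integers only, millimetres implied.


translate([418, 163, 0]) cube([2191, 1383, 280]);


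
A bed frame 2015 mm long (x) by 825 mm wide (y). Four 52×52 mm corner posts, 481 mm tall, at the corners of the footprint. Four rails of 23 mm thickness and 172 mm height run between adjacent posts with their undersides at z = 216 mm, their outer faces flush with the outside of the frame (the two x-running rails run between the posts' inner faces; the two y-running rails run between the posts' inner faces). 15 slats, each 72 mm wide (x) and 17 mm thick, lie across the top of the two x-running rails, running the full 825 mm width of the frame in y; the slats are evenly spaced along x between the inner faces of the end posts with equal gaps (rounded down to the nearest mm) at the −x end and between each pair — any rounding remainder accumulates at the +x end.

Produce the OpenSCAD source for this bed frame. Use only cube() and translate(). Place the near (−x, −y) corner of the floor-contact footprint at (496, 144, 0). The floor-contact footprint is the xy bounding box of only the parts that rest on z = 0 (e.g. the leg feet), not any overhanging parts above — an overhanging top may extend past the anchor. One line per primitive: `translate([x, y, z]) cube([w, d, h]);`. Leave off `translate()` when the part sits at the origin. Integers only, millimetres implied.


translate([496, 144, 0]) cube([52, 52, 481]);
translate([496, 917, 0]) cube([52, 52, 481]);
translate([2459, 144, 0]) cube([52, 52, 481]);
translate([2459, 917, 0]) cube([52, 52, 481]);
translate([548, 144, 216]) cube([1911, 23, 172]);
translate([548, 946, 216]) cube([1911, 23, 172]);
translate([496, 196, 216]) cube([23, 721, 172]);
translate([2488, 196, 216]) cube([23, 721, 172]);
translate([599, 144, 388]) cube([72, 825, 17]);
translate([722, 144, 388]) cube([72, 825, 17]);
translate([845, 144, 388]) cube([72, 825, 17]);
translate([968, 144, 388]) cube([72, 825, 17]);
translate([1091, 144, 388]) cube([72, 825, 17]);
translate([1214, 144, 388]) cube([72, 825, 17]);
translate([1337, 144, 388]) cube([72, 825, 17]);
translate([1460, 144, 388]) cube([72, 825, 17]);
translate([1583, 144, 388]) cube([72, 825, 17]);
translate([1706, 144, 388]) cube([72, 825, 17]);
translate([1829, 144, 388]) cube([72, 825, 17]);
translate([1952, 144, 388]) cube([72, 825, 17]);
translate([2075, 144, 388]) cube([72, 825, 17]);
translate([2198, 144, 388]) cube([72, 825, 17]);
translate([2321, 144, 388]) cube([72, 825, 17]);


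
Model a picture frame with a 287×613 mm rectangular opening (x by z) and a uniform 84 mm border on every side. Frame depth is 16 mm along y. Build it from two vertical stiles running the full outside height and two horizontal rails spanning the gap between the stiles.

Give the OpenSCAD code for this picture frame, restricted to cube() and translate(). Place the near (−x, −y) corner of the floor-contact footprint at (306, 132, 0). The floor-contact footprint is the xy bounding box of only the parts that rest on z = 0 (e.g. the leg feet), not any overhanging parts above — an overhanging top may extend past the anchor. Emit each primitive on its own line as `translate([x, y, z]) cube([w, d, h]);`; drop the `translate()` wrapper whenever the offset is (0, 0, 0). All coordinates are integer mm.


translate([306, 132, 0]) cube([84, 16, 781]);
translate([677, 132, 0]) cube([84, 16, 781]);
translate([390, 132, 0]) cube([287, 16, 84]);
translate([390, 132, 697]) cube([287, 16, 84]);


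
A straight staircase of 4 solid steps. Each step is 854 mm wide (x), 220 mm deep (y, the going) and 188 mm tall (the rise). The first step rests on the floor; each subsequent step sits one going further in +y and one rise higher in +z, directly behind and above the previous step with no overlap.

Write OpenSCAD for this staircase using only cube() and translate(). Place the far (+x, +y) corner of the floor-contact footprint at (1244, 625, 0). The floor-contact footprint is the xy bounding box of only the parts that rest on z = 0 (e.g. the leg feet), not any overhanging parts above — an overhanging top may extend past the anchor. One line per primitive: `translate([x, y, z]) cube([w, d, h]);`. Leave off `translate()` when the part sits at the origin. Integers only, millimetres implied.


translate([390, 405, 0]) cube([854, 220, 188]);
translate([390, 625, 188]) cube([854, 220, 188]);
translate([390, 845, 376]) cube([854, 220, 188]);
translate([390, 1065, 564]) cube([854, 220, 188]);


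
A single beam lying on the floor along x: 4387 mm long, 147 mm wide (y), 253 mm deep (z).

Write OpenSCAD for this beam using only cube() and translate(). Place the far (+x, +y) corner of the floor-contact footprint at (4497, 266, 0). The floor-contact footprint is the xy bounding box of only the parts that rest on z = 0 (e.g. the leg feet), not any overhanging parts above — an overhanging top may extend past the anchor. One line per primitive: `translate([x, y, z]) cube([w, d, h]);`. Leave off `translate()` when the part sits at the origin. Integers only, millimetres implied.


translate([110, 119, 0]) cube([4387, 147, 253]);


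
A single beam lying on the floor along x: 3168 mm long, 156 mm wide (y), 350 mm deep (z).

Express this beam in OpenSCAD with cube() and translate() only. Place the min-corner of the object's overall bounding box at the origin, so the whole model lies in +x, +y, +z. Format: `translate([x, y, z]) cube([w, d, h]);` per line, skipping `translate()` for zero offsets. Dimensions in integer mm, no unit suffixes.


cube([3168, 156, 350]);


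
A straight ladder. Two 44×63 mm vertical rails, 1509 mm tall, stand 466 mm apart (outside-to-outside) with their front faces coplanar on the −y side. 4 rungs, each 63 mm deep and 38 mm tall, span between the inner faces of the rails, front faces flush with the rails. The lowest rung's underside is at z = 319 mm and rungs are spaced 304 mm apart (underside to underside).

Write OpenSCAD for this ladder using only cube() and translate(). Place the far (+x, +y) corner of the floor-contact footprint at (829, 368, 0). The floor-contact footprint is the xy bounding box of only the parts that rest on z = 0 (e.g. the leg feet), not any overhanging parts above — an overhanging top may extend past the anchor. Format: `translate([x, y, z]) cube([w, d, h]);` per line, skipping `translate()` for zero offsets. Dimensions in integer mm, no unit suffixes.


translate([363, 305, 0]) cube([44, 63, 1509]);
translate([785, 305, 0]) cube([44, 63, 1509]);
translate([407, 305, 319]) cube([378, 63, 38]);
translate([407, 305, 623]) cube([378, 63, 38]);
translate([407, 305, 927]) cube([378, 63, 38]);
translate([407, 305, 1231]) cube([378, 63, 38]);


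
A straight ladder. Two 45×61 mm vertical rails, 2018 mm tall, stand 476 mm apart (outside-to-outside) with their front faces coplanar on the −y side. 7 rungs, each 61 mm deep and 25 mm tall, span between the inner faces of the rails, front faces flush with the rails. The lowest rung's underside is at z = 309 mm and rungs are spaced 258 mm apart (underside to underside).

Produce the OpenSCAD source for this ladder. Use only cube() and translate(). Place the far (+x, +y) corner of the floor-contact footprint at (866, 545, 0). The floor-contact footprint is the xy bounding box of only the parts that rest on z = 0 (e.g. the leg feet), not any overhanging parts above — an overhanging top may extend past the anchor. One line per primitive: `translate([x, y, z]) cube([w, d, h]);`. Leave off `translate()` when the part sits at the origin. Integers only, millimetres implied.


translate([390, 484, 0]) cube([45, 61, 2018]);
translate([821, 484, 0]) cube([45, 61, 2018]);
translate([435, 484, 309]) cube([386, 61, 25]);
translate([435, 484, 567]) cube([386, 61, 25]);
translate([435, 484, 825]) cube([386, 61, 25]);
translate([435, 484, 1083]) cube([386, 61, 25]);
translate([435, 484, 1341]) cube([386, 61, 25]);
translate([435, 484, 1599]) cube([386, 61, 25]);
translate([435, 484, 1857]) cube([386, 61, 25]);


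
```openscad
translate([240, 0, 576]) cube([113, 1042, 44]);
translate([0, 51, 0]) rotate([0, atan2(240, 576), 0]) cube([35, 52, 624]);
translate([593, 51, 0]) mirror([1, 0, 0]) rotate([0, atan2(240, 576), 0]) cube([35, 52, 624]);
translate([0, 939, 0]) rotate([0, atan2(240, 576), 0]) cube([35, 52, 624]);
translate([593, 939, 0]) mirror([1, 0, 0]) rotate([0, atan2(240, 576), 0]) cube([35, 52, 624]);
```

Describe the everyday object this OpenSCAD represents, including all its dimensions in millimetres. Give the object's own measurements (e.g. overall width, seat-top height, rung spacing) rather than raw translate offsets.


A sawhorse. A 113×1042×44 mm beam (x, y, z) sits on two A-frame leg pairs. Each pair is two raked legs of 35×52 mm section (52 mm along y) splaying symmetrically in x. Each leg rises 576 mm vertically over 240 mm of horizontal reach and is 624 mm long along its own axis. Every leg's outer bottom edge rests on the floor and its outer top edge meets a bottom edge of the beam — the left legs (tilting toward +x) meet the beam's −x bottom edge, the right legs (their mirror images, tilting toward −x) meet its +x bottom edge — so the leg tops tuck under the beam, the beam's underside is 576 mm above the floor, and the feet are 593 mm apart outside-to-outside with the beam centred between them. The two leg pairs are set in 51 mm from either end of the beam.
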